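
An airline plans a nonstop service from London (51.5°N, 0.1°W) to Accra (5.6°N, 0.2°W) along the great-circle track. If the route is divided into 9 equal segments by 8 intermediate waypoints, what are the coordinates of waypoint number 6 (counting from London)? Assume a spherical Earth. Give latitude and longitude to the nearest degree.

≈ (21°N, 0°E)

Convert each endpoint to a unit vector on the sphere (x = cos φ cos λ, y = cos φ sin λ, z = sin φ).
The central angle between the endpoints is δ = arccos(p₁·p₂) ≈ 0.801 rad (45.9°).
Interpolate at f = 6/9 with slerp weights a = sin((1−f)δ)/sin δ ≈ 0.367, b = sin(fδ)/sin δ ≈ 0.709.
p = a·p₁ + b·p₂ ≈ (0.934, -0.003, 0.357); φ = arcsin(p_z) ≈ 20.90°, λ = atan2(p_y, p_x) ≈ -0.18°.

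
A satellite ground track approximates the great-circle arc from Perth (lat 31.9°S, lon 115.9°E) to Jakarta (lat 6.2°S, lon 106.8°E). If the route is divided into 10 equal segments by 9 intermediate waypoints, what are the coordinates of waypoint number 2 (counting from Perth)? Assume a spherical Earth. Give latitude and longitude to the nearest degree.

≈ lat 27°S, lon 114°E

The haversine formula gives a central angle δ ≈ 0.472 rad (27.1°) between the endpoints.
Interpolate at f = 2/10 with slerp weights a = sin((1−f)δ)/sin δ ≈ 0.811, b = sin(fδ)/sin δ ≈ 0.207.
p = a·p₁ + b·p₂ ≈ (-0.360, 0.817, -0.451); φ = arcsin(p_z) ≈ -26.80°, λ = atan2(p_y, p_x) ≈ 113.81°.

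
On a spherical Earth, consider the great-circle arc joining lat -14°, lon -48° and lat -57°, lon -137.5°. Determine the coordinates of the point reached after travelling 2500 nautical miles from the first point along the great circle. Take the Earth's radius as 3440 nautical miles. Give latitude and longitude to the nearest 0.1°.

Convert each endpoint to a unit vector on the sphere (x = cos φ cos λ, y = cos φ sin λ, z = sin φ).
The central angle between the endpoints is δ = arccos(p₁·p₂) ≈ 1.362 rad (78.0°). The total great-circle distance is δ·R ≈ 1.362 × 3440 ≈ 4684 nmi, so the target fraction is f = 2500/4684 ≈ 0.534.
Interpolate at f ≈ 0.534 with slerp weights a = sin((1−f)δ)/sin δ ≈ 0.606, b = sin(fδ)/sin δ ≈ 0.679.
p = a·p₁ + b·p₂ ≈ (0.121, -0.687, -0.716); φ = arcsin(p_z) ≈ -45.75°, λ = atan2(p_y, p_x) ≈ -80.02°.

≈ lat -45.8°, lon -80.0°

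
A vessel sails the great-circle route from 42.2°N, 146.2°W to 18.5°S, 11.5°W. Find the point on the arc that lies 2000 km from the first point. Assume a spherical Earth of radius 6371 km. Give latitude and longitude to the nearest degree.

Write both endpoints as unit vectors p₁, p₂ with components (cos φ cos λ, cos φ sin λ, sin φ).
The central angle between the endpoints is δ = arccos(p₁·p₂) ≈ 2.356 rad (135.0°). The total great-circle distance is δ·R ≈ 2.356 × 6371 ≈ 15013 km, so the target fraction is f = 2000/15013 ≈ 0.133.
Interpolate at f ≈ 0.133 with slerp weights a = sin((1−f)δ)/sin δ ≈ 1.260, b = sin(fδ)/sin δ ≈ 0.437.
p = a·p₁ + b·p₂ ≈ (-0.370, -0.602, 0.708); φ = arcsin(p_z) ≈ 45.06°, λ = atan2(p_y, p_x) ≈ -121.57°.

≈ 45°N, 122°W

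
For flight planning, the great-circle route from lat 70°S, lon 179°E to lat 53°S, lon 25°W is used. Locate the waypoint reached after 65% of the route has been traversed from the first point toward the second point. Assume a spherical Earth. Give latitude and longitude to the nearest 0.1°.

≈ lat 72.0°S, lon 35.5°W

The haversine formula gives a central angle δ ≈ 0.973 rad (55.8°) between the endpoints.
Interpolate at f = 0.65 with slerp weights a = sin((1−f)δ)/sin δ ≈ 0.404, b = sin(fδ)/sin δ ≈ 0.715.
p = a·p₁ + b·p₂ ≈ (0.252, -0.179, -0.951); φ = arcsin(p_z) ≈ -71.98°, λ = atan2(p_y, p_x) ≈ -35.47°.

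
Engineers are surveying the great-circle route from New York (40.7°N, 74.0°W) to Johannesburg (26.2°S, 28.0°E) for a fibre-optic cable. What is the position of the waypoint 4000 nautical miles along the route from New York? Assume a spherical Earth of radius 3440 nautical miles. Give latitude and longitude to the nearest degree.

≈ 5°N, 10°W

Convert each endpoint to a unit vector on the sphere (x = cos φ cos λ, y = cos φ sin λ, z = sin φ).
The central angle between the endpoints is δ = arccos(p₁·p₂) ≈ 2.015 rad (115.4°). The total great-circle distance is δ·R ≈ 2.015 × 3440 ≈ 6930 nmi, so the target fraction is f = 4000/6930 ≈ 0.577.
Interpolate at f ≈ 0.577 with slerp weights a = sin((1−f)δ)/sin δ ≈ 0.833, b = sin(fδ)/sin δ ≈ 1.016.
p = a·p₁ + b·p₂ ≈ (0.979, -0.179, 0.095); φ = arcsin(p_z) ≈ 5.43°, λ = atan2(p_y, p_x) ≈ -10.36°.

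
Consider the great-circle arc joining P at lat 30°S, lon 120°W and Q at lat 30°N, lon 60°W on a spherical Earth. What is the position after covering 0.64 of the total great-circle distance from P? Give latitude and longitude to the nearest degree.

≈ lat 9°N, lon 82°W

From cos δ = sin φ₁ sin φ₂ + cos φ₁ cos φ₂ cos Δλ, the central angle is δ ≈ 1.445 rad (82.8°).
Interpolate at f = 0.64 with slerp weights a = sin((1−f)δ)/sin δ ≈ 0.501, b = sin(fδ)/sin δ ≈ 0.805.
p = a·p₁ + b·p₂ ≈ (0.132, -0.980, 0.152); φ = arcsin(p_z) ≈ 8.74°, λ = atan2(p_y, p_x) ≈ -82.35°.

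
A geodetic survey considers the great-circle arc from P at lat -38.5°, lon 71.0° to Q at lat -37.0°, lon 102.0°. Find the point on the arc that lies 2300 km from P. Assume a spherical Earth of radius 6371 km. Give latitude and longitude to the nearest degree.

≈ lat -38°, lon 97°

From cos δ = sin φ₁ sin φ₂ + cos φ₁ cos φ₂ cos Δλ, the central angle is δ ≈ 0.427 rad (24.4°). The total great-circle distance is δ·R ≈ 0.427 × 6371 ≈ 2718 km, so the target fraction is f = 2300/2718 ≈ 0.846.
Interpolate at f ≈ 0.846 with slerp weights a = sin((1−f)δ)/sin δ ≈ 0.158, b = sin(fδ)/sin δ ≈ 0.854.
p = a·p₁ + b·p₂ ≈ (-0.101, 0.784, -0.612); φ = arcsin(p_z) ≈ -37.76°, λ = atan2(p_y, p_x) ≈ 97.37°.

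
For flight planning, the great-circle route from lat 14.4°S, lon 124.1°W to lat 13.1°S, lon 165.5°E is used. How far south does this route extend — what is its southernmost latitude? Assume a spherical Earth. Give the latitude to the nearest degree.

≈ 17°S

The great circle lies in the plane with unit normal n̂ = (p₁ × p₂)/|p₁ × p₂|.
Here n̂_z ≈ -0.958; the vertex latitude is φ_max = arccos|n̂_z| ≈ 16.7°.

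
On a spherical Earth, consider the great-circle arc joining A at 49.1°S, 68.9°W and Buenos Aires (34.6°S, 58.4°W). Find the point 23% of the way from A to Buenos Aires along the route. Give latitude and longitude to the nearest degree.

From cos δ = sin φ₁ sin φ₂ + cos φ₁ cos φ₂ cos Δλ, the central angle is δ ≈ 0.287 rad (16.4°).
Interpolate at f = 0.23 with slerp weights a = sin((1−f)δ)/sin δ ≈ 0.774, b = sin(fδ)/sin δ ≈ 0.233.
p = a·p₁ + b·p₂ ≈ (0.283, -0.636, -0.718); φ = arcsin(p_z) ≈ -45.86°, λ = atan2(p_y, p_x) ≈ -66.02°.

≈ 46°S, 66°W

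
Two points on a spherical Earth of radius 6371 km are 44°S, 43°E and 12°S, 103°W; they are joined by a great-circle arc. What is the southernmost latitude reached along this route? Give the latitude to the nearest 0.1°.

The great circle lies in the plane with unit normal n̂ = (p₁ × p₂)/|p₁ × p₂|.
Here n̂_z ≈ -0.438; the vertex latitude is φ_max = arccos|n̂_z| ≈ 64.0°.

≈ 64.0°S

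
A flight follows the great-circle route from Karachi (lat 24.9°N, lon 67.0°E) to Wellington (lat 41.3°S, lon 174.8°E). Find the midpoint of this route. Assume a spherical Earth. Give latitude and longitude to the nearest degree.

Write both endpoints as unit vectors p₁, p₂ with components (cos φ cos λ, cos φ sin λ, sin φ).
The central angle between the endpoints is δ = arccos(p₁·p₂) ≈ 2.079 rad (119.1°).
Interpolate at f = 1/2 with slerp weights a = sin((1−f)δ)/sin δ ≈ 0.986, b = sin(fδ)/sin δ ≈ 0.986.
p = a·p₁ + b·p₂ ≈ (-0.388, 0.891, -0.236); φ = arcsin(p_z) ≈ -13.63°, λ = atan2(p_y, p_x) ≈ 113.56°.

≈ lat 14°S, lon 114°E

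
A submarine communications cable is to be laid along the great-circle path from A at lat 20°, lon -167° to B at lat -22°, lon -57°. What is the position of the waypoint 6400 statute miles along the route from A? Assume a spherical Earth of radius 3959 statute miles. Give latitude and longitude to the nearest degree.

≈ lat -16°, lon -80°

From cos δ = sin φ₁ sin φ₂ + cos φ₁ cos φ₂ cos Δλ, the central angle is δ ≈ 2.011 rad (115.2°). The total great-circle distance is δ·R ≈ 2.011 × 3959 ≈ 7962 mi, so the target fraction is f = 6400/7962 ≈ 0.804.
Interpolate at f ≈ 0.804 with slerp weights a = sin((1−f)δ)/sin δ ≈ 0.425, b = sin(fδ)/sin δ ≈ 1.104.
p = a·p₁ + b·p₂ ≈ (0.169, -0.948, -0.268); φ = arcsin(p_z) ≈ -15.57°, λ = atan2(p_y, p_x) ≈ -79.91°.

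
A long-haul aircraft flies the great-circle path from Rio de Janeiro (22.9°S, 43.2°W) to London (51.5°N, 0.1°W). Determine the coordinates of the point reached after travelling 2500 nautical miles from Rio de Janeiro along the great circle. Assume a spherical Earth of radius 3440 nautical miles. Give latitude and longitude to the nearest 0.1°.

The haversine formula gives a central angle δ ≈ 1.456 rad (83.4°) between the endpoints. The total great-circle distance is δ·R ≈ 1.456 × 3440 ≈ 5010 nmi, so the target fraction is f = 2500/5010 ≈ 0.499.
Interpolate at f ≈ 0.499 with slerp weights a = sin((1−f)δ)/sin δ ≈ 0.671, b = sin(fδ)/sin δ ≈ 0.669.
p = a·p₁ + b·p₂ ≈ (0.867, -0.424, 0.262); φ = arcsin(p_z) ≈ 15.21°, λ = atan2(p_y, p_x) ≈ -26.05°.

≈ 15.2°N, 26.1°W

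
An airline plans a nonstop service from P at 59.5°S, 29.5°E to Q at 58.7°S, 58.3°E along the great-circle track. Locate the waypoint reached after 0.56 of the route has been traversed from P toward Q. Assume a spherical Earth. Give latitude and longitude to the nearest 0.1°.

Write both endpoints as unit vectors p₁, p₂ with components (cos φ cos λ, cos φ sin λ, sin φ).
The central angle between the endpoints is δ = arccos(p₁·p₂) ≈ 0.256 rad (14.7°).
Interpolate at f = 0.56 with slerp weights a = sin((1−f)δ)/sin δ ≈ 0.444, b = sin(fδ)/sin δ ≈ 0.564.
p = a·p₁ + b·p₂ ≈ (0.350, 0.360, -0.865); φ = arcsin(p_z) ≈ -59.84°, λ = atan2(p_y, p_x) ≈ 45.82°.

≈ 59.8°S, 45.8°E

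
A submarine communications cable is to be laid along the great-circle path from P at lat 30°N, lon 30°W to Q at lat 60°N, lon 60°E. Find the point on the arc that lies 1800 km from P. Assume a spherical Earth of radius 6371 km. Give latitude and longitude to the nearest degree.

Convert each endpoint to a unit vector on the sphere (x = cos φ cos λ, y = cos φ sin λ, z = sin φ).
The central angle between the endpoints is δ = arccos(p₁·p₂) ≈ 1.123 rad (64.3°). The total great-circle distance is δ·R ≈ 1.123 × 6371 ≈ 7154 km, so the target fraction is f = 1800/7154 ≈ 0.252.
Interpolate at f ≈ 0.252 with slerp weights a = sin((1−f)δ)/sin δ ≈ 0.826, b = sin(fδ)/sin δ ≈ 0.309.
p = a·p₁ + b·p₂ ≈ (0.697, -0.224, 0.681); φ = arcsin(p_z) ≈ 42.93°, λ = atan2(p_y, p_x) ≈ -17.81°.

≈ lat 43°N, lon 18°W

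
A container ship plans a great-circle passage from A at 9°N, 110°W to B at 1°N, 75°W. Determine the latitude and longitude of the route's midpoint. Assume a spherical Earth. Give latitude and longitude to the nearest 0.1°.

Write both endpoints as unit vectors p₁, p₂ with components (cos φ cos λ, cos φ sin λ, sin φ).
The central angle between the endpoints is δ = arccos(p₁·p₂) ≈ 0.624 rad (35.7°).
Interpolate at f = 1/2 with slerp weights a = sin((1−f)δ)/sin δ ≈ 0.525, b = sin(fδ)/sin δ ≈ 0.525.
p = a·p₁ + b·p₂ ≈ (-0.042, -0.995, 0.091); φ = arcsin(p_z) ≈ 5.24°, λ = atan2(p_y, p_x) ≈ -92.39°.

≈ 5.2°N, 92.4°W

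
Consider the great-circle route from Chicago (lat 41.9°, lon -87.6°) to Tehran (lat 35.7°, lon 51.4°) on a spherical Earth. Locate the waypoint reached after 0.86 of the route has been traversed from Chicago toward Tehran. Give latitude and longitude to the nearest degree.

≈ lat 47°, lon 42°

Convert each endpoint to a unit vector on the sphere (x = cos φ cos λ, y = cos φ sin λ, z = sin φ).
The central angle between the endpoints is δ = arccos(p₁·p₂) ≈ 1.637 rad (93.8°).
Interpolate at f = 0.86 with slerp weights a = sin((1−f)δ)/sin δ ≈ 0.228, b = sin(fδ)/sin δ ≈ 0.989.
p = a·p₁ + b·p₂ ≈ (0.508, 0.458, 0.729); φ = arcsin(p_z) ≈ 46.82°, λ = atan2(p_y, p_x) ≈ 42.05°.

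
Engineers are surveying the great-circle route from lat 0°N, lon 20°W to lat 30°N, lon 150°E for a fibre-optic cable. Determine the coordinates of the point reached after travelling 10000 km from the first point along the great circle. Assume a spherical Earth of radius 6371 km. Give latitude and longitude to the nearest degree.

≈ lat 73°N, lon 70°E

The haversine formula gives a central angle δ ≈ 2.592 rad (148.5°) between the endpoints. The total great-circle distance is δ·R ≈ 2.592 × 6371 ≈ 16515 km, so the target fraction is f = 10000/16515 ≈ 0.606.
Interpolate at f ≈ 0.606 with slerp weights a = sin((1−f)δ)/sin δ ≈ 1.635, b = sin(fδ)/sin δ ≈ 1.915.
p = a·p₁ + b·p₂ ≈ (0.100, 0.270, 0.958); φ = arcsin(p_z) ≈ 73.26°, λ = atan2(p_y, p_x) ≈ 69.76°.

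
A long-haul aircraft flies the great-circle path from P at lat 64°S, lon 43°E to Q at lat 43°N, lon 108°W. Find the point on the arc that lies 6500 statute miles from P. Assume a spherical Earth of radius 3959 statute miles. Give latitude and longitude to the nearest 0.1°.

From cos δ = sin φ₁ sin φ₂ + cos φ₁ cos φ₂ cos Δλ, the central angle is δ ≈ 2.676 rad (153.3°). The total great-circle distance is δ·R ≈ 2.676 × 3959 ≈ 10593 mi, so the target fraction is f = 6500/10593 ≈ 0.614.
Interpolate at f ≈ 0.614 with slerp weights a = sin((1−f)δ)/sin δ ≈ 1.912, b = sin(fδ)/sin δ ≈ 2.220.
p = a·p₁ + b·p₂ ≈ (0.111, -0.972, -0.205); φ = arcsin(p_z) ≈ -11.82°, λ = atan2(p_y, p_x) ≈ -83.47°.

≈ lat 11.8°S, lon 83.5°W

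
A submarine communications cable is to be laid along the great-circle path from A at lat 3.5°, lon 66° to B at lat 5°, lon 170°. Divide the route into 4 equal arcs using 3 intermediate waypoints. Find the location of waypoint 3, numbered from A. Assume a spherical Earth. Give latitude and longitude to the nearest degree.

≈ lat 7°, lon 144°

Convert each endpoint to a unit vector on the sphere (x = cos φ cos λ, y = cos φ sin λ, z = sin φ).
The central angle between the endpoints is δ = arccos(p₁·p₂) ≈ 1.808 rad (103.6°).
Interpolate at f = 3/4 with slerp weights a = sin((1−f)δ)/sin δ ≈ 0.449, b = sin(fδ)/sin δ ≈ 1.005.
p = a·p₁ + b·p₂ ≈ (-0.804, 0.584, 0.115); φ = arcsin(p_z) ≈ 6.61°, λ = atan2(p_y, p_x) ≈ 144.01°.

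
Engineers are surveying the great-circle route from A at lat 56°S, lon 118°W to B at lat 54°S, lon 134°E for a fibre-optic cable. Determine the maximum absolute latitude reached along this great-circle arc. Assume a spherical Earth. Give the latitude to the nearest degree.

≈ 68°S

The great circle lies in the plane with unit normal n̂ = (p₁ × p₂)/|p₁ × p₂|.
Here n̂_z ≈ -0.380; the vertex latitude is φ_max = arccos|n̂_z| ≈ 67.7°.
Check via Clairaut: cos φ_max = |cos φ₁| · sin C = cos(56.0°)·sin(137.2°) ≈ 0.380, again giving ≈ 67.7°.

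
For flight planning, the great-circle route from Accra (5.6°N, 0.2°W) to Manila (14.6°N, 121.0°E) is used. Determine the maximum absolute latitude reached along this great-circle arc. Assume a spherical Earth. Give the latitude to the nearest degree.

≈ 21°N

The great circle lies in the plane with unit normal n̂ = (p₁ × p₂)/|p₁ × p₂|.
Here n̂_z ≈ +0.936; the vertex latitude is φ_max = arccos|n̂_z| ≈ 20.7°.
Check via Clairaut: cos φ_max = |cos φ₁| · sin C = cos(5.6°)·sin(70.1°) ≈ 0.936, again giving ≈ 20.7°.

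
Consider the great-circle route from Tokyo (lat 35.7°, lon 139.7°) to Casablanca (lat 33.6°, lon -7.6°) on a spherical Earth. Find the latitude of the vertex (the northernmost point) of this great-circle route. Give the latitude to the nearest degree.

The great circle lies in the plane with unit normal n̂ = (p₁ × p₂)/|p₁ × p₂|.
Here n̂_z ≈ -0.377; the vertex latitude is φ_max = arccos|n̂_z| ≈ 67.9°.

≈ 68°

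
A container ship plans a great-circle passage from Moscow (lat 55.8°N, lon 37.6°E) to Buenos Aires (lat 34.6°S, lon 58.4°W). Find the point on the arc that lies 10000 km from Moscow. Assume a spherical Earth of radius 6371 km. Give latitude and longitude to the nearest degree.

≈ lat 9°S, lon 38°W

The haversine formula gives a central angle δ ≈ 2.115 rad (121.2°) between the endpoints. The total great-circle distance is δ·R ≈ 2.115 × 6371 ≈ 13477 km, so the target fraction is f = 10000/13477 ≈ 0.742.
Interpolate at f ≈ 0.742 with slerp weights a = sin((1−f)δ)/sin δ ≈ 0.607, b = sin(fδ)/sin δ ≈ 1.169.
p = a·p₁ + b·p₂ ≈ (0.774, -0.612, -0.162); φ = arcsin(p_z) ≈ -9.32°, λ = atan2(p_y, p_x) ≈ -38.30°.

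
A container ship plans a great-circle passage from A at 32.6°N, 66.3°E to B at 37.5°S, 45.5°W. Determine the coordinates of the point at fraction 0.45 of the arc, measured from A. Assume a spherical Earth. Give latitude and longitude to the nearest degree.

Write both endpoints as unit vectors p₁, p₂ with components (cos φ cos λ, cos φ sin λ, sin φ).
The central angle between the endpoints is δ = arccos(p₁·p₂) ≈ 2.185 rad (125.2°).
Interpolate at f = 0.45 with slerp weights a = sin((1−f)δ)/sin δ ≈ 1.141, b = sin(fδ)/sin δ ≈ 1.018.
p = a·p₁ + b·p₂ ≈ (0.953, 0.304, -0.005); φ = arcsin(p_z) ≈ -0.29°, λ = atan2(p_y, p_x) ≈ 17.70°.

≈ 0°N, 18°E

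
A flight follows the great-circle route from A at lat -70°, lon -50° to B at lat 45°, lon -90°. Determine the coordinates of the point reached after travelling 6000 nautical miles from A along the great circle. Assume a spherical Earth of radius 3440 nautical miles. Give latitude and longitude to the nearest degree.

Write both endpoints as unit vectors p₁, p₂ with components (cos φ cos λ, cos φ sin λ, sin φ).
The central angle between the endpoints is δ = arccos(p₁·p₂) ≈ 2.071 rad (118.6°). The total great-circle distance is δ·R ≈ 2.071 × 3440 ≈ 7123 nmi, so the target fraction is f = 6000/7123 ≈ 0.842.
Interpolate at f ≈ 0.842 with slerp weights a = sin((1−f)δ)/sin δ ≈ 0.365, b = sin(fδ)/sin δ ≈ 1.122.
p = a·p₁ + b·p₂ ≈ (0.080, -0.889, 0.450); φ = arcsin(p_z) ≈ 26.76°, λ = atan2(p_y, p_x) ≈ -84.84°.

≈ lat 27°, lon -85°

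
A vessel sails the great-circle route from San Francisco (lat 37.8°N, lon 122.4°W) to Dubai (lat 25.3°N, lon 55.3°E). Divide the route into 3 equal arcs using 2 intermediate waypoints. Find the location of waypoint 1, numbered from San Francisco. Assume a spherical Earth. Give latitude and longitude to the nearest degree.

The haversine formula gives a central angle δ ≈ 2.040 rad (116.9°) between the endpoints.
Interpolate at f = 1/3 with slerp weights a = sin((1−f)δ)/sin δ ≈ 1.096, b = sin(fδ)/sin δ ≈ 0.705.
p = a·p₁ + b·p₂ ≈ (-0.101, -0.207, 0.973); φ = arcsin(p_z) ≈ 76.65°, λ = atan2(p_y, p_x) ≈ -116.04°.

≈ lat 77°N, lon 116°W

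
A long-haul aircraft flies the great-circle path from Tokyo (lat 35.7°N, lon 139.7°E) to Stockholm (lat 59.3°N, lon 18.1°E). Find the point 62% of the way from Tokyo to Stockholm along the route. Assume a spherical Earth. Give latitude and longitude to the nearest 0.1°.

Write both endpoints as unit vectors p₁, p₂ with components (cos φ cos λ, cos φ sin λ, sin φ).
The central angle between the endpoints is δ = arccos(p₁·p₂) ≈ 1.282 rad (73.5°).
Interpolate at f = 0.62 with slerp weights a = sin((1−f)δ)/sin δ ≈ 0.488, b = sin(fδ)/sin δ ≈ 0.745.
p = a·p₁ + b·p₂ ≈ (0.059, 0.375, 0.925); φ = arcsin(p_z) ≈ 67.71°, λ = atan2(p_y, p_x) ≈ 81.07°.

≈ lat 67.7°N, lon 81.1°E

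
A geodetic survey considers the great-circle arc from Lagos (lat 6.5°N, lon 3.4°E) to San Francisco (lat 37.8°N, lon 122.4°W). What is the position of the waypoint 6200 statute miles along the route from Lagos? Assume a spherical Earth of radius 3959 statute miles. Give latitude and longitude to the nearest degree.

Write both endpoints as unit vectors p₁, p₂ with components (cos φ cos λ, cos φ sin λ, sin φ).
The central angle between the endpoints is δ = arccos(p₁·p₂) ≈ 1.971 rad (112.9°). The total great-circle distance is δ·R ≈ 1.971 × 3959 ≈ 7804 mi, so the target fraction is f = 6200/7804 ≈ 0.794.
Interpolate at f ≈ 0.794 with slerp weights a = sin((1−f)δ)/sin δ ≈ 0.428, b = sin(fδ)/sin δ ≈ 1.086.
p = a·p₁ + b·p₂ ≈ (-0.035, -0.699, 0.714); φ = arcsin(p_z) ≈ 45.56°, λ = atan2(p_y, p_x) ≈ -92.88°.

≈ lat 46°N, lon 93°W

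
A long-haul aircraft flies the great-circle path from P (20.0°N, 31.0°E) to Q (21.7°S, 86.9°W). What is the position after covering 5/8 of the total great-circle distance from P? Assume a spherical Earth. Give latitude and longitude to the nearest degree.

Write both endpoints as unit vectors p₁, p₂ with components (cos φ cos λ, cos φ sin λ, sin φ).
The central angle between the endpoints is δ = arccos(p₁·p₂) ≈ 2.135 rad (122.3°).
Interpolate at f = 5/8 with slerp weights a = sin((1−f)δ)/sin δ ≈ 0.850, b = sin(fδ)/sin δ ≈ 1.151.
p = a·p₁ + b·p₂ ≈ (0.742, -0.656, -0.135); φ = arcsin(p_z) ≈ -7.75°, λ = atan2(p_y, p_x) ≈ -41.49°.

≈ (8°S, 41°W)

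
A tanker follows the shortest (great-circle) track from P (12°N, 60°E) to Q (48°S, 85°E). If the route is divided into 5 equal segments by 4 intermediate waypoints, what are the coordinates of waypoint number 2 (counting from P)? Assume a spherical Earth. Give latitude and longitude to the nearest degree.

Convert each endpoint to a unit vector on the sphere (x = cos φ cos λ, y = cos φ sin λ, z = sin φ).
The central angle between the endpoints is δ = arccos(p₁·p₂) ≈ 1.117 rad (64.0°).
Interpolate at f = 2/5 with slerp weights a = sin((1−f)δ)/sin δ ≈ 0.691, b = sin(fδ)/sin δ ≈ 0.481.
p = a·p₁ + b·p₂ ≈ (0.366, 0.906, -0.214); φ = arcsin(p_z) ≈ -12.33°, λ = atan2(p_y, p_x) ≈ 68.00°.

≈ (12°S, 68°E)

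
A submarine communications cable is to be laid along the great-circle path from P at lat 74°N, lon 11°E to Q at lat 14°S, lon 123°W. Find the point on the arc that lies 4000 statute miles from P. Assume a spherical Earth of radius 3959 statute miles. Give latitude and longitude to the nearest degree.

Write both endpoints as unit vectors p₁, p₂ with components (cos φ cos λ, cos φ sin λ, sin φ).
The central angle between the endpoints is δ = arccos(p₁·p₂) ≈ 2.002 rad (114.7°). The total great-circle distance is δ·R ≈ 2.002 × 3959 ≈ 7928 mi, so the target fraction is f = 4000/7928 ≈ 0.505.
Interpolate at f ≈ 0.505 with slerp weights a = sin((1−f)δ)/sin δ ≈ 0.922, b = sin(fδ)/sin δ ≈ 0.933.
p = a·p₁ + b·p₂ ≈ (-0.243, -0.710, 0.660); φ = arcsin(p_z) ≈ 41.33°, λ = atan2(p_y, p_x) ≈ -108.92°.

≈ lat 41°N, lon 109°W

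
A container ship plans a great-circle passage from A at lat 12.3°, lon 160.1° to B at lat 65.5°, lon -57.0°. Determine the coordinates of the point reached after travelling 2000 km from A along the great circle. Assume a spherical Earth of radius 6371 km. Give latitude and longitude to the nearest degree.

≈ lat 30°, lon 165°

Convert each endpoint to a unit vector on the sphere (x = cos φ cos λ, y = cos φ sin λ, z = sin φ).
The central angle between the endpoints is δ = arccos(p₁·p₂) ≈ 1.700 rad (97.4°). The total great-circle distance is δ·R ≈ 1.700 × 6371 ≈ 10834 km, so the target fraction is f = 2000/10834 ≈ 0.185.
Interpolate at f ≈ 0.185 with slerp weights a = sin((1−f)δ)/sin δ ≈ 0.991, b = sin(fδ)/sin δ ≈ 0.311.
p = a·p₁ + b·p₂ ≈ (-0.840, 0.221, 0.495); φ = arcsin(p_z) ≈ 29.64°, λ = atan2(p_y, p_x) ≈ 165.24°.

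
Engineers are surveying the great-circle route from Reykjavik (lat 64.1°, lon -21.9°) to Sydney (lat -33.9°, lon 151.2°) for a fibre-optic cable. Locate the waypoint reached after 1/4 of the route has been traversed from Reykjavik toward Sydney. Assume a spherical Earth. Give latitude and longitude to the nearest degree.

Convert each endpoint to a unit vector on the sphere (x = cos φ cos λ, y = cos φ sin λ, z = sin φ).
The central angle between the endpoints is δ = arccos(p₁·p₂) ≈ 2.609 rad (149.5°).
Interpolate at f = 1/4 with slerp weights a = sin((1−f)δ)/sin δ ≈ 1.825, b = sin(fδ)/sin δ ≈ 1.196.
p = a·p₁ + b·p₂ ≈ (-0.130, 0.181, 0.975); φ = arcsin(p_z) ≈ 77.12°, λ = atan2(p_y, p_x) ≈ 125.75°.

≈ lat 77°, lon 126°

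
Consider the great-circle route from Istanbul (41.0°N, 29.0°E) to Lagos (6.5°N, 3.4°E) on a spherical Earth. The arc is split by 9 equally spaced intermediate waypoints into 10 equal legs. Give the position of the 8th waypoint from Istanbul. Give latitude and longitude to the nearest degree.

≈ 14°N, 8°E

The haversine formula gives a central angle δ ≈ 0.722 rad (41.4°) between the endpoints.
Interpolate at f = 8/10 with slerp weights a = sin((1−f)δ)/sin δ ≈ 0.218, b = sin(fδ)/sin δ ≈ 0.826.
p = a·p₁ + b·p₂ ≈ (0.963, 0.128, 0.236); φ = arcsin(p_z) ≈ 13.67°, λ = atan2(p_y, p_x) ≈ 7.59°.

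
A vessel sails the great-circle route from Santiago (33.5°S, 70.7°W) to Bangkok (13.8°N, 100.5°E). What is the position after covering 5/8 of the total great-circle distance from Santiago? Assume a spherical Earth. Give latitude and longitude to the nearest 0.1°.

Convert each endpoint to a unit vector on the sphere (x = cos φ cos λ, y = cos φ sin λ, z = sin φ).
The central angle between the endpoints is δ = arccos(p₁·p₂) ≈ 2.771 rad (158.7°).
Interpolate at f = 5/8 with slerp weights a = sin((1−f)δ)/sin δ ≈ 2.377, b = sin(fδ)/sin δ ≈ 2.722.
p = a·p₁ + b·p₂ ≈ (0.173, 0.729, -0.663); φ = arcsin(p_z) ≈ -41.49°, λ = atan2(p_y, p_x) ≈ 76.62°.

≈ (41.5°S, 76.6°E)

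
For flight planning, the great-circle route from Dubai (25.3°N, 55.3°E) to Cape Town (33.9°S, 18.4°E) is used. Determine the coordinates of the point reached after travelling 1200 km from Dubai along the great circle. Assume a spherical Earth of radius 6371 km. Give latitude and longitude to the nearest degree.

Convert each endpoint to a unit vector on the sphere (x = cos φ cos λ, y = cos φ sin λ, z = sin φ).
The central angle between the endpoints is δ = arccos(p₁·p₂) ≈ 1.201 rad (68.8°). The total great-circle distance is δ·R ≈ 1.201 × 6371 ≈ 7650 km, so the target fraction is f = 1200/7650 ≈ 0.157.
Interpolate at f ≈ 0.157 with slerp weights a = sin((1−f)δ)/sin δ ≈ 0.910, b = sin(fδ)/sin δ ≈ 0.201.
p = a·p₁ + b·p₂ ≈ (0.626, 0.729, 0.277); φ = arcsin(p_z) ≈ 16.07°, λ = atan2(p_y, p_x) ≈ 49.32°.

≈ 16°N, 49°E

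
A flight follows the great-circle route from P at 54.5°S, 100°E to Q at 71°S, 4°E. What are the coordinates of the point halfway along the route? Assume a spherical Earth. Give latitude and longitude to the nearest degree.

The haversine formula gives a central angle δ ≈ 0.723 rad (41.4°) between the endpoints.
Interpolate at f = 1/2 with slerp weights a = sin((1−f)δ)/sin δ ≈ 0.535, b = sin(fδ)/sin δ ≈ 0.535.
p = a·p₁ + b·p₂ ≈ (0.120, 0.318, -0.941); φ = arcsin(p_z) ≈ -70.15°, λ = atan2(p_y, p_x) ≈ 69.36°.

≈ 70°S, 69°E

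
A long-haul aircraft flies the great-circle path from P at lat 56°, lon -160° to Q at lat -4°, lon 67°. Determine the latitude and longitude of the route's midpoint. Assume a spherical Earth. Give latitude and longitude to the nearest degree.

≈ lat 46°, lon 101°

Convert each endpoint to a unit vector on the sphere (x = cos φ cos λ, y = cos φ sin λ, z = sin φ).
The central angle between the endpoints is δ = arccos(p₁·p₂) ≈ 2.024 rad (116.0°).
Interpolate at f = 1/2 with slerp weights a = sin((1−f)δ)/sin δ ≈ 0.943, b = sin(fδ)/sin δ ≈ 0.943.
p = a·p₁ + b·p₂ ≈ (-0.128, 0.686, 0.716); φ = arcsin(p_z) ≈ 45.75°, λ = atan2(p_y, p_x) ≈ 100.57°.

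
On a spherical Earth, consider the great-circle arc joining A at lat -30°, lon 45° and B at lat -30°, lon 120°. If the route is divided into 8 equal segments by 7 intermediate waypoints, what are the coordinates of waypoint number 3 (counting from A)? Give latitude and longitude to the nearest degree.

Convert each endpoint to a unit vector on the sphere (x = cos φ cos λ, y = cos φ sin λ, z = sin φ).
The central angle between the endpoints is δ = arccos(p₁·p₂) ≈ 1.111 rad (63.6°).
Interpolate at f = 3/8 with slerp weights a = sin((1−f)δ)/sin δ ≈ 0.714, b = sin(fδ)/sin δ ≈ 0.452.
p = a·p₁ + b·p₂ ≈ (0.242, 0.776, -0.583); φ = arcsin(p_z) ≈ -35.64°, λ = atan2(p_y, p_x) ≈ 72.70°.

≈ lat -36°, lon 73°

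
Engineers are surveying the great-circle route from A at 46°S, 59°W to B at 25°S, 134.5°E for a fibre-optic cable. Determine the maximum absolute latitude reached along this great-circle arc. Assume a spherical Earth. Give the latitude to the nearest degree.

≈ 81°S

The great circle lies in the plane with unit normal n̂ = (p₁ × p₂)/|p₁ × p₂|.
Here n̂_z ≈ -0.154; the vertex latitude is φ_max = arccos|n̂_z| ≈ 81.1°.
Check via Clairaut: cos φ_max = |cos φ₁| · sin C = cos(46.0°)·sin(167.2°) ≈ 0.154, again giving ≈ 81.1°.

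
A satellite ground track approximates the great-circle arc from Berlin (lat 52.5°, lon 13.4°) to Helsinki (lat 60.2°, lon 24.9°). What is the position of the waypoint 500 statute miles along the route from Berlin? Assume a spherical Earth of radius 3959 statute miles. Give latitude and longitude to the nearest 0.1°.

≈ lat 58.2°, lon 21.3°

The haversine formula gives a central angle δ ≈ 0.174 rad (10.0°) between the endpoints. The total great-circle distance is δ·R ≈ 0.174 × 3959 ≈ 689 mi, so the target fraction is f = 500/689 ≈ 0.726.
Interpolate at f ≈ 0.726 with slerp weights a = sin((1−f)δ)/sin δ ≈ 0.275, b = sin(fδ)/sin δ ≈ 0.728.
p = a·p₁ + b·p₂ ≈ (0.491, 0.191, 0.850); φ = arcsin(p_z) ≈ 58.20°, λ = atan2(p_y, p_x) ≈ 21.27°.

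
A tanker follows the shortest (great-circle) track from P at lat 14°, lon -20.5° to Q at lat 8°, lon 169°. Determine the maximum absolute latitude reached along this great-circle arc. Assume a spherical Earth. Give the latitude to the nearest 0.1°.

≈ 67.0°

The great circle lies in the plane with unit normal n̂ = (p₁ × p₂)/|p₁ × p₂|.
Here n̂_z ≈ -0.391; the vertex latitude is φ_max = arccos|n̂_z| ≈ 67.0°.
Check via Clairaut: cos φ_max = |cos φ₁| · sin C = cos(14.0°)·sin(23.8°) ≈ 0.391, again giving ≈ 67.0°.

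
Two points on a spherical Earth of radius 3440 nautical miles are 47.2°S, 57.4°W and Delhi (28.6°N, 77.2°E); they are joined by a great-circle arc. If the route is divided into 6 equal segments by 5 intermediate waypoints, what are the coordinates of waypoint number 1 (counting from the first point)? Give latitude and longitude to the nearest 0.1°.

Convert each endpoint to a unit vector on the sphere (x = cos φ cos λ, y = cos φ sin λ, z = sin φ).
The central angle between the endpoints is δ = arccos(p₁·p₂) ≈ 2.450 rad (140.4°).
Interpolate at f = 1/6 with slerp weights a = sin((1−f)δ)/sin δ ≈ 1.397, b = sin(fδ)/sin δ ≈ 0.622.
p = a·p₁ + b·p₂ ≈ (0.632, -0.267, -0.727); φ = arcsin(p_z) ≈ -46.65°, λ = atan2(p_y, p_x) ≈ -22.87°.

≈ 46.6°S, 22.9°W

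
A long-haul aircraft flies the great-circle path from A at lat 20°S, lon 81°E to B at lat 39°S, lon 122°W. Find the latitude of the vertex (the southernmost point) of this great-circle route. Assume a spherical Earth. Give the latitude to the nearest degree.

≈ 71°S

The great circle lies in the plane with unit normal n̂ = (p₁ × p₂)/|p₁ × p₂|.
Here n̂_z ≈ +0.321; the vertex latitude is φ_max = arccos|n̂_z| ≈ 71.3°.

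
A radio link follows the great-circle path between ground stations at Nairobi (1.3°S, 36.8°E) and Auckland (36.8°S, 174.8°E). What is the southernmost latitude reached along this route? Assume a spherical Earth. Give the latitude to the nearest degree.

The great circle lies in the plane with unit normal n̂ = (p₁ × p₂)/|p₁ × p₂|.
Here n̂_z ≈ +0.658; the vertex latitude is φ_max = arccos|n̂_z| ≈ 48.8°.
Check via Clairaut: cos φ_max = |cos φ₁| · sin C = cos(1.3°)·sin(138.8°) ≈ 0.658, again giving ≈ 48.8°.

≈ 49°S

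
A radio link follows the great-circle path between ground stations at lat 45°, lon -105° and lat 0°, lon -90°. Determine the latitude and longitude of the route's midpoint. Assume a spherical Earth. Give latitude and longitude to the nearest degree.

≈ lat 23°, lon -96°

Write both endpoints as unit vectors p₁, p₂ with components (cos φ cos λ, cos φ sin λ, sin φ).
The central angle between the endpoints is δ = arccos(p₁·p₂) ≈ 0.819 rad (46.9°).
Interpolate at f = 1/2 with slerp weights a = sin((1−f)δ)/sin δ ≈ 0.545, b = sin(fδ)/sin δ ≈ 0.545.
p = a·p₁ + b·p₂ ≈ (-0.100, -0.917, 0.385); φ = arcsin(p_z) ≈ 22.67°, λ = atan2(p_y, p_x) ≈ -96.21°.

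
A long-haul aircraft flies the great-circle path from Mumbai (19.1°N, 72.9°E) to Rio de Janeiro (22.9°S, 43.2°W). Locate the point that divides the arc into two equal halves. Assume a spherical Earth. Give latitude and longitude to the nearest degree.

Convert each endpoint to a unit vector on the sphere (x = cos φ cos λ, y = cos φ sin λ, z = sin φ).
The central angle between the endpoints is δ = arccos(p₁·p₂) ≈ 2.106 rad (120.7°).
Interpolate at f = 1/2 with slerp weights a = sin((1−f)δ)/sin δ ≈ 1.010, b = sin(fδ)/sin δ ≈ 1.010.
p = a·p₁ + b·p₂ ≈ (0.959, 0.275, -0.063); φ = arcsin(p_z) ≈ -3.59°, λ = atan2(p_y, p_x) ≈ 16.02°.

≈ 4°S, 16°E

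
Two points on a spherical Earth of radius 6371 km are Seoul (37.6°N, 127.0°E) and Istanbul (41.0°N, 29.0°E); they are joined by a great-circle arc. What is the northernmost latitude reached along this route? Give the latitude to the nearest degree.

≈ 51°N

The great circle lies in the plane with unit normal n̂ = (p₁ × p₂)/|p₁ × p₂|.
Here n̂_z ≈ -0.624; the vertex latitude is φ_max = arccos|n̂_z| ≈ 51.4°.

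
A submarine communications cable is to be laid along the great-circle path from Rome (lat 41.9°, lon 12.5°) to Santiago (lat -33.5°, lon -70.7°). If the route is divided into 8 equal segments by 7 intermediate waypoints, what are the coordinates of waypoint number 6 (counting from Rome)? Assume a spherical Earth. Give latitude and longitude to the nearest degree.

≈ lat -15°, lon -50°

The haversine formula gives a central angle δ ≈ 1.870 rad (107.2°) between the endpoints.
Interpolate at f = 6/8 with slerp weights a = sin((1−f)δ)/sin δ ≈ 0.472, b = sin(fδ)/sin δ ≈ 1.032.
p = a·p₁ + b·p₂ ≈ (0.627, -0.736, -0.254); φ = arcsin(p_z) ≈ -14.74°, λ = atan2(p_y, p_x) ≈ -49.57°.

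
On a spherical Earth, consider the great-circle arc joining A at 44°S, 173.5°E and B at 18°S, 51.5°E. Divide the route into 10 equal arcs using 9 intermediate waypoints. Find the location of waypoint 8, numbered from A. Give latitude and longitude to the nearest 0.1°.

The haversine formula gives a central angle δ ≈ 1.719 rad (98.5°) between the endpoints.
Interpolate at f = 8/10 with slerp weights a = sin((1−f)δ)/sin δ ≈ 0.341, b = sin(fδ)/sin δ ≈ 0.992.
p = a·p₁ + b·p₂ ≈ (0.344, 0.766, -0.543); φ = arcsin(p_z) ≈ -32.91°, λ = atan2(p_y, p_x) ≈ 65.84°.

≈ 32.9°S, 65.8°E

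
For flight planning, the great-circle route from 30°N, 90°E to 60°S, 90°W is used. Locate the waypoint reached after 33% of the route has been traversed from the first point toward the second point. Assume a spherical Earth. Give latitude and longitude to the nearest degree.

The haversine formula gives a central angle δ ≈ 2.618 rad (150.0°) between the endpoints.
Interpolate at f = 0.33 with slerp weights a = sin((1−f)δ)/sin δ ≈ 1.967, b = sin(fδ)/sin δ ≈ 1.521.
p = a·p₁ + b·p₂ ≈ (0.000, 0.943, -0.334); φ = arcsin(p_z) ≈ -19.50°, λ = atan2(p_y, p_x) ≈ 90.00°.

≈ 20°S, 90°E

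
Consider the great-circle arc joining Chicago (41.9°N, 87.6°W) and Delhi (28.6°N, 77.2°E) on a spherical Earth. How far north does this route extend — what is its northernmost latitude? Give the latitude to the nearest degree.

≈ 80°N

The great circle lies in the plane with unit normal n̂ = (p₁ × p₂)/|p₁ × p₂|.
Here n̂_z ≈ +0.180; the vertex latitude is φ_max = arccos|n̂_z| ≈ 79.6°.
Check via Clairaut: cos φ_max = |cos φ₁| · sin C = cos(41.9°)·sin(14.0°) ≈ 0.180, again giving ≈ 79.6°.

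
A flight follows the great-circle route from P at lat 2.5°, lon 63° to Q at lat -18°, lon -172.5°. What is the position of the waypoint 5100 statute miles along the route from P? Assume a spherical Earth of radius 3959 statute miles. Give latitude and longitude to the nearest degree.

Write both endpoints as unit vectors p₁, p₂ with components (cos φ cos λ, cos φ sin λ, sin φ).
The central angle between the endpoints is δ = arccos(p₁·p₂) ≈ 2.155 rad (123.5°). The total great-circle distance is δ·R ≈ 2.155 × 3959 ≈ 8532 mi, so the target fraction is f = 5100/8532 ≈ 0.598.
Interpolate at f ≈ 0.598 with slerp weights a = sin((1−f)δ)/sin δ ≈ 0.914, b = sin(fδ)/sin δ ≈ 1.151.
p = a·p₁ + b·p₂ ≈ (-0.671, 0.671, -0.316); φ = arcsin(p_z) ≈ -18.42°, λ = atan2(p_y, p_x) ≈ 135.02°.

≈ lat -18°, lon 135°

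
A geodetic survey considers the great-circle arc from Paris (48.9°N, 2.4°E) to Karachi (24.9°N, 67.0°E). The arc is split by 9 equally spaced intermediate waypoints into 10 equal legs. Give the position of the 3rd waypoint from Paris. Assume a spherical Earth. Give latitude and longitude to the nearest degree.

≈ 46°N, 27°E

From cos δ = sin φ₁ sin φ₂ + cos φ₁ cos φ₂ cos Δλ, the central angle is δ ≈ 0.961 rad (55.0°).
Interpolate at f = 3/10 with slerp weights a = sin((1−f)δ)/sin δ ≈ 0.760, b = sin(fδ)/sin δ ≈ 0.347.
p = a·p₁ + b·p₂ ≈ (0.622, 0.310, 0.719); φ = arcsin(p_z) ≈ 45.95°, λ = atan2(p_y, p_x) ≈ 26.52°.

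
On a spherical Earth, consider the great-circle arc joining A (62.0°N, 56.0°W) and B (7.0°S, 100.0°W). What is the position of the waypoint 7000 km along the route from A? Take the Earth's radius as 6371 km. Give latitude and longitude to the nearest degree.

≈ (6°N, 95°W)

Write both endpoints as unit vectors p₁, p₂ with components (cos φ cos λ, cos φ sin λ, sin φ).
The central angle between the endpoints is δ = arccos(p₁·p₂) ≈ 1.341 rad (76.8°). The total great-circle distance is δ·R ≈ 1.341 × 6371 ≈ 8545 km, so the target fraction is f = 7000/8545 ≈ 0.819.
Interpolate at f ≈ 0.819 with slerp weights a = sin((1−f)δ)/sin δ ≈ 0.247, b = sin(fδ)/sin δ ≈ 0.915.
p = a·p₁ + b·p₂ ≈ (-0.093, -0.990, 0.106); φ = arcsin(p_z) ≈ 6.10°, λ = atan2(p_y, p_x) ≈ -95.36°.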